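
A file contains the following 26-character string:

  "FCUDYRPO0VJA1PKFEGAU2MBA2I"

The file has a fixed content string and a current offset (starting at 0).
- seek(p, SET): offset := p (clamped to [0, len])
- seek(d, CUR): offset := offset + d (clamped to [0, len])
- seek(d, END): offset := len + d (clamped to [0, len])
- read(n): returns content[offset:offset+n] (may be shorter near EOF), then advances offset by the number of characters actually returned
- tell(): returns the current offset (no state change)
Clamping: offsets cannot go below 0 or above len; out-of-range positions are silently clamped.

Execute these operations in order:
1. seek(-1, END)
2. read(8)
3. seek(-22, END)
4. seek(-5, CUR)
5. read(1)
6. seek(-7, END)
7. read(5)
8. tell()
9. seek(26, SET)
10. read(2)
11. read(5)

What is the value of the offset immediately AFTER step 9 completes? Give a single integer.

After 1 (seek(-1, END)): offset=25
After 2 (read(8)): returned 'I', offset=26
After 3 (seek(-22, END)): offset=4
After 4 (seek(-5, CUR)): offset=0
After 5 (read(1)): returned 'F', offset=1
After 6 (seek(-7, END)): offset=19
After 7 (read(5)): returned 'U2MBA', offset=24
After 8 (tell()): offset=24
After 9 (seek(26, SET)): offset=26

Answer: 26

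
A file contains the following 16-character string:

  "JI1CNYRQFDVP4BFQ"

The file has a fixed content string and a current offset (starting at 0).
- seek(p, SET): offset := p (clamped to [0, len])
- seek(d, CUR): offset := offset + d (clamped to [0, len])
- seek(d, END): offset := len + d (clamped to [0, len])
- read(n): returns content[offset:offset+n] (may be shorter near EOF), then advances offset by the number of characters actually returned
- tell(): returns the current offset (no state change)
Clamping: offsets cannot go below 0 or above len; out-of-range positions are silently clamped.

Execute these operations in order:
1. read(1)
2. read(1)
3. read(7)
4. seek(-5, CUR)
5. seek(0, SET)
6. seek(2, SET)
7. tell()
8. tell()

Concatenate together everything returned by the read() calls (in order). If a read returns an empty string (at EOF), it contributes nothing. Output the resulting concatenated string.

Answer: JI1CNYRQF

Derivation:
After 1 (read(1)): returned 'J', offset=1
After 2 (read(1)): returned 'I', offset=2
After 3 (read(7)): returned '1CNYRQF', offset=9
After 4 (seek(-5, CUR)): offset=4
After 5 (seek(0, SET)): offset=0
After 6 (seek(2, SET)): offset=2
After 7 (tell()): offset=2
After 8 (tell()): offset=2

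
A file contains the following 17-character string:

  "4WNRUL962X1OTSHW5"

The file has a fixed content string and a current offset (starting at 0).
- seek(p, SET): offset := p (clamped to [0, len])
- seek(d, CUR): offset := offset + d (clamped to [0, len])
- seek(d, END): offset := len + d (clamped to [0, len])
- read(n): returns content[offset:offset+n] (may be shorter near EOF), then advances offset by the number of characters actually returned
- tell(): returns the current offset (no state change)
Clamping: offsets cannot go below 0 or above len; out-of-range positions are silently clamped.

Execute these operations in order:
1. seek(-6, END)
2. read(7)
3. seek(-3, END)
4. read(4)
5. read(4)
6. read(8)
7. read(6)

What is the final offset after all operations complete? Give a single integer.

Answer: 17

Derivation:
After 1 (seek(-6, END)): offset=11
After 2 (read(7)): returned 'OTSHW5', offset=17
After 3 (seek(-3, END)): offset=14
After 4 (read(4)): returned 'HW5', offset=17
After 5 (read(4)): returned '', offset=17
After 6 (read(8)): returned '', offset=17
After 7 (read(6)): returned '', offset=17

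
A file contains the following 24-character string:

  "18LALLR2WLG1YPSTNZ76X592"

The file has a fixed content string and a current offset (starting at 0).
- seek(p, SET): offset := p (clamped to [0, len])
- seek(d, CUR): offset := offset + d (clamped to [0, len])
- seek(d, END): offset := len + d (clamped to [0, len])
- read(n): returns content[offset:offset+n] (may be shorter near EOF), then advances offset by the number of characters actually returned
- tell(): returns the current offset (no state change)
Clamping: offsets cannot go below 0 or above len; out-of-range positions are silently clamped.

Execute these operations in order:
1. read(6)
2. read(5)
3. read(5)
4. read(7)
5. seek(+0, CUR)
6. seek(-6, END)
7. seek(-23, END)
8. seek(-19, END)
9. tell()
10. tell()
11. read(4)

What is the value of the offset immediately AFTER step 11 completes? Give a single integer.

After 1 (read(6)): returned '18LALL', offset=6
After 2 (read(5)): returned 'R2WLG', offset=11
After 3 (read(5)): returned '1YPST', offset=16
After 4 (read(7)): returned 'NZ76X59', offset=23
After 5 (seek(+0, CUR)): offset=23
After 6 (seek(-6, END)): offset=18
After 7 (seek(-23, END)): offset=1
After 8 (seek(-19, END)): offset=5
After 9 (tell()): offset=5
After 10 (tell()): offset=5
After 11 (read(4)): returned 'LR2W', offset=9

Answer: 9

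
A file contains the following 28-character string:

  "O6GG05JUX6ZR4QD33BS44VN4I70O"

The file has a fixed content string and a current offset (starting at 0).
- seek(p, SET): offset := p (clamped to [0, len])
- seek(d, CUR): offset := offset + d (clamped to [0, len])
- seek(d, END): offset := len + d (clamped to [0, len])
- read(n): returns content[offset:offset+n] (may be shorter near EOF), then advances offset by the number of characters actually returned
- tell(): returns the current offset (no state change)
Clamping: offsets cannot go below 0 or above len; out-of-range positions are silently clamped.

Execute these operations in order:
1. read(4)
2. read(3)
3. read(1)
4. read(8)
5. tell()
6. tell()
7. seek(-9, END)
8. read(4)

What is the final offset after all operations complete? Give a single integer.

After 1 (read(4)): returned 'O6GG', offset=4
After 2 (read(3)): returned '05J', offset=7
After 3 (read(1)): returned 'U', offset=8
After 4 (read(8)): returned 'X6ZR4QD3', offset=16
After 5 (tell()): offset=16
After 6 (tell()): offset=16
After 7 (seek(-9, END)): offset=19
After 8 (read(4)): returned '44VN', offset=23

Answer: 23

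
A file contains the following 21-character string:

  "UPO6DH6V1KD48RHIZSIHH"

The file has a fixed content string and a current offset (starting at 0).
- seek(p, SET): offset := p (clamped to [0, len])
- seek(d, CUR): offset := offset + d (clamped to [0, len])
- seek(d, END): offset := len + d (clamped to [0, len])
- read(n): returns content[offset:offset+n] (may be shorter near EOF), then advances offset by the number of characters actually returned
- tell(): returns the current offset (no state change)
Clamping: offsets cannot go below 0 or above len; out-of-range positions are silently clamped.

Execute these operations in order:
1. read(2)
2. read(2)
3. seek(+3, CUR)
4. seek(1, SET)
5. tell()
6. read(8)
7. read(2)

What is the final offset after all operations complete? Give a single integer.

Answer: 11

Derivation:
After 1 (read(2)): returned 'UP', offset=2
After 2 (read(2)): returned 'O6', offset=4
After 3 (seek(+3, CUR)): offset=7
After 4 (seek(1, SET)): offset=1
After 5 (tell()): offset=1
After 6 (read(8)): returned 'PO6DH6V1', offset=9
After 7 (read(2)): returned 'KD', offset=11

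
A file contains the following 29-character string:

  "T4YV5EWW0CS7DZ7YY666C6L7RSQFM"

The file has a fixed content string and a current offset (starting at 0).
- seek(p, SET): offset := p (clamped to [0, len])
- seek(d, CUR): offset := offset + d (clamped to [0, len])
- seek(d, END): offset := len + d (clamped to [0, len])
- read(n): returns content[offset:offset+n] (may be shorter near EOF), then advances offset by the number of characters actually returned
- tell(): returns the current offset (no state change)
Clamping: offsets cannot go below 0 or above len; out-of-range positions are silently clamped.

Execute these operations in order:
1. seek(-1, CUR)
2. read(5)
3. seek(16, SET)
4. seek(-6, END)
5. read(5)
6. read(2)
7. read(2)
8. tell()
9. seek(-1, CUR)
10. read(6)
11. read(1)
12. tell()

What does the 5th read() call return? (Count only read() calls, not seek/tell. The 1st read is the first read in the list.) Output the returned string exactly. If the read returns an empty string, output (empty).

After 1 (seek(-1, CUR)): offset=0
After 2 (read(5)): returned 'T4YV5', offset=5
After 3 (seek(16, SET)): offset=16
After 4 (seek(-6, END)): offset=23
After 5 (read(5)): returned '7RSQF', offset=28
After 6 (read(2)): returned 'M', offset=29
After 7 (read(2)): returned '', offset=29
After 8 (tell()): offset=29
After 9 (seek(-1, CUR)): offset=28
After 10 (read(6)): returned 'M', offset=29
After 11 (read(1)): returned '', offset=29
After 12 (tell()): offset=29

Answer: M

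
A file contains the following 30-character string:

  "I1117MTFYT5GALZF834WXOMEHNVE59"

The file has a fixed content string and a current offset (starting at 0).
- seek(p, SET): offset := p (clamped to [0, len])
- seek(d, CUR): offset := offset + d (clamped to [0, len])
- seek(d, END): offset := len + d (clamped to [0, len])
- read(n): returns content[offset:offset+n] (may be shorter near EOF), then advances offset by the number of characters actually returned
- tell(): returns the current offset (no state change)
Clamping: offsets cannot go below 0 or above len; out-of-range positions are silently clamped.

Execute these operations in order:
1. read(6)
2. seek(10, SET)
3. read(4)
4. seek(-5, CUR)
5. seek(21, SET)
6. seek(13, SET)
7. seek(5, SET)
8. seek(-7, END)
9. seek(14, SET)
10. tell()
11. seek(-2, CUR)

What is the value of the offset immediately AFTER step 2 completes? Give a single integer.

After 1 (read(6)): returned 'I1117M', offset=6
After 2 (seek(10, SET)): offset=10

Answer: 10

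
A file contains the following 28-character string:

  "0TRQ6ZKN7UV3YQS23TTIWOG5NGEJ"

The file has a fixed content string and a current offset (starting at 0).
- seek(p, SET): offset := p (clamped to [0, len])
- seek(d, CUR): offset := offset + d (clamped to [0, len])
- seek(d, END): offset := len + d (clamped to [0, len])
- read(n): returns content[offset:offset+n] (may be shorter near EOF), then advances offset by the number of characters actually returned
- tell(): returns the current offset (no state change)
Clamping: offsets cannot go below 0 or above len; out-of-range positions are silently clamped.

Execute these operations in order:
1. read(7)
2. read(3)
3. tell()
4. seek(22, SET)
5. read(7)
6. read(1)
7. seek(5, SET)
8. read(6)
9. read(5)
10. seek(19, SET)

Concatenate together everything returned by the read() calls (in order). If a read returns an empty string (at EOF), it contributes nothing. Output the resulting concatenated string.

After 1 (read(7)): returned '0TRQ6ZK', offset=7
After 2 (read(3)): returned 'N7U', offset=10
After 3 (tell()): offset=10
After 4 (seek(22, SET)): offset=22
After 5 (read(7)): returned 'G5NGEJ', offset=28
After 6 (read(1)): returned '', offset=28
After 7 (seek(5, SET)): offset=5
After 8 (read(6)): returned 'ZKN7UV', offset=11
After 9 (read(5)): returned '3YQS2', offset=16
After 10 (seek(19, SET)): offset=19

Answer: 0TRQ6ZKN7UG5NGEJZKN7UV3YQS2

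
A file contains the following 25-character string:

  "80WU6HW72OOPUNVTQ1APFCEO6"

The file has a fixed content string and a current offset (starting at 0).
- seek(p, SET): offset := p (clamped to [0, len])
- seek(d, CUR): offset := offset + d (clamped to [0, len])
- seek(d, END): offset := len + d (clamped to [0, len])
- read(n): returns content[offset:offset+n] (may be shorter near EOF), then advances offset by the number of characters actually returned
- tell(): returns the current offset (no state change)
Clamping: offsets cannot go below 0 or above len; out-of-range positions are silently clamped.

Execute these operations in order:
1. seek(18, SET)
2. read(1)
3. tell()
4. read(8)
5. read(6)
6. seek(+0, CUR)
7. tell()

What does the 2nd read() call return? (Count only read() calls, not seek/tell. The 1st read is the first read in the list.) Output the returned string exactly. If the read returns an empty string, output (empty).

After 1 (seek(18, SET)): offset=18
After 2 (read(1)): returned 'A', offset=19
After 3 (tell()): offset=19
After 4 (read(8)): returned 'PFCEO6', offset=25
After 5 (read(6)): returned '', offset=25
After 6 (seek(+0, CUR)): offset=25
After 7 (tell()): offset=25

Answer: PFCEO6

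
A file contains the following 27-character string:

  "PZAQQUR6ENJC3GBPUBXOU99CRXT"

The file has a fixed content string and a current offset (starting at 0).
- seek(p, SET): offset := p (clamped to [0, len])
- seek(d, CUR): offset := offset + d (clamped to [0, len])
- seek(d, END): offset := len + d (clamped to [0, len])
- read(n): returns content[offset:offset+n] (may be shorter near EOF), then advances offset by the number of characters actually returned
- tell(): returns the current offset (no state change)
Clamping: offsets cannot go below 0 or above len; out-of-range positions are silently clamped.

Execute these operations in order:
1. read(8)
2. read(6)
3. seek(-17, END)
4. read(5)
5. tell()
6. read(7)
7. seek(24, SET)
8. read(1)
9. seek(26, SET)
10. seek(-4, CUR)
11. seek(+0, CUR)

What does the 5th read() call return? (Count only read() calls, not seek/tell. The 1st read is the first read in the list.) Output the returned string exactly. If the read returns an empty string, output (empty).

Answer: R

Derivation:
After 1 (read(8)): returned 'PZAQQUR6', offset=8
After 2 (read(6)): returned 'ENJC3G', offset=14
After 3 (seek(-17, END)): offset=10
After 4 (read(5)): returned 'JC3GB', offset=15
After 5 (tell()): offset=15
After 6 (read(7)): returned 'PUBXOU9', offset=22
After 7 (seek(24, SET)): offset=24
After 8 (read(1)): returned 'R', offset=25
After 9 (seek(26, SET)): offset=26
After 10 (seek(-4, CUR)): offset=22
After 11 (seek(+0, CUR)): offset=22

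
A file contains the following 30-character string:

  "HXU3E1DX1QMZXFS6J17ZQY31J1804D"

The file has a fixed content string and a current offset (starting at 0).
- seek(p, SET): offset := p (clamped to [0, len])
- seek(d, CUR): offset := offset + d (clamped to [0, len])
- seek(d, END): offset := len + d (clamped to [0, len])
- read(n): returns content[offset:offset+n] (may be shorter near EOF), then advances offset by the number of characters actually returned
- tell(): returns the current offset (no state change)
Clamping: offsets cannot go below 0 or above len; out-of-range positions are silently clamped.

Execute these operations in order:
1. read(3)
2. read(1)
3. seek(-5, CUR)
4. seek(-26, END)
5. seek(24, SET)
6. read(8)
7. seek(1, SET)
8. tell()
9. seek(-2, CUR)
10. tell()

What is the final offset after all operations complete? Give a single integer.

Answer: 0

Derivation:
After 1 (read(3)): returned 'HXU', offset=3
After 2 (read(1)): returned '3', offset=4
After 3 (seek(-5, CUR)): offset=0
After 4 (seek(-26, END)): offset=4
After 5 (seek(24, SET)): offset=24
After 6 (read(8)): returned 'J1804D', offset=30
After 7 (seek(1, SET)): offset=1
After 8 (tell()): offset=1
After 9 (seek(-2, CUR)): offset=0
After 10 (tell()): offset=0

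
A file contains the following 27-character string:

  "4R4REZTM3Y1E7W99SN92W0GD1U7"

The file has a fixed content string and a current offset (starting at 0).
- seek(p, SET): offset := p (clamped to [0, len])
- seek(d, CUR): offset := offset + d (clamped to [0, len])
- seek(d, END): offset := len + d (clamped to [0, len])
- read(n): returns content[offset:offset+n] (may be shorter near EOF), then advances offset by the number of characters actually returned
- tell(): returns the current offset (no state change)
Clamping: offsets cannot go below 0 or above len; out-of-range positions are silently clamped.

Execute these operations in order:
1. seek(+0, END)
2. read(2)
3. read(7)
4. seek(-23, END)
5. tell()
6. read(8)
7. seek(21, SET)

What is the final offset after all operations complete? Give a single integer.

After 1 (seek(+0, END)): offset=27
After 2 (read(2)): returned '', offset=27
After 3 (read(7)): returned '', offset=27
After 4 (seek(-23, END)): offset=4
After 5 (tell()): offset=4
After 6 (read(8)): returned 'EZTM3Y1E', offset=12
After 7 (seek(21, SET)): offset=21

Answer: 21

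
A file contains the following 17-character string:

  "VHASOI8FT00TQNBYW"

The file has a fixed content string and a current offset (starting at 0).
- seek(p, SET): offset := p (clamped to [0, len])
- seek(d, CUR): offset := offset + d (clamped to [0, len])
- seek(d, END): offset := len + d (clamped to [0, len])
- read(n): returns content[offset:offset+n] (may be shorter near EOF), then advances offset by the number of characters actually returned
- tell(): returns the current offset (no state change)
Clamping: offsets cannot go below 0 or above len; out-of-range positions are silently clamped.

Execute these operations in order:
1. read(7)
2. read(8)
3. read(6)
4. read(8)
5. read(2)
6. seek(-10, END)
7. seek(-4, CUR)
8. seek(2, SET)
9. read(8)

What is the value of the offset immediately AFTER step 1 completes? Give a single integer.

After 1 (read(7)): returned 'VHASOI8', offset=7

Answer: 7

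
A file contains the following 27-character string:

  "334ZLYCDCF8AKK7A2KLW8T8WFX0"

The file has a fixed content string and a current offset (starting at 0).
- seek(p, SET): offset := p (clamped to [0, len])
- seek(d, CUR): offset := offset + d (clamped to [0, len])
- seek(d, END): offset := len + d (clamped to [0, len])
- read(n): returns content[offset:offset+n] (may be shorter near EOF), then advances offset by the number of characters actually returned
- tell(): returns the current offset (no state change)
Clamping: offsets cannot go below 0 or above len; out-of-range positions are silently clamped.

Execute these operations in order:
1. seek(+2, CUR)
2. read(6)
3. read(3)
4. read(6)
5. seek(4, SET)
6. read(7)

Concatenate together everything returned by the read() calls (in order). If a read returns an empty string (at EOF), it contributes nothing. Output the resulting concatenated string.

After 1 (seek(+2, CUR)): offset=2
After 2 (read(6)): returned '4ZLYCD', offset=8
After 3 (read(3)): returned 'CF8', offset=11
After 4 (read(6)): returned 'AKK7A2', offset=17
After 5 (seek(4, SET)): offset=4
After 6 (read(7)): returned 'LYCDCF8', offset=11

Answer: 4ZLYCDCF8AKK7A2LYCDCF8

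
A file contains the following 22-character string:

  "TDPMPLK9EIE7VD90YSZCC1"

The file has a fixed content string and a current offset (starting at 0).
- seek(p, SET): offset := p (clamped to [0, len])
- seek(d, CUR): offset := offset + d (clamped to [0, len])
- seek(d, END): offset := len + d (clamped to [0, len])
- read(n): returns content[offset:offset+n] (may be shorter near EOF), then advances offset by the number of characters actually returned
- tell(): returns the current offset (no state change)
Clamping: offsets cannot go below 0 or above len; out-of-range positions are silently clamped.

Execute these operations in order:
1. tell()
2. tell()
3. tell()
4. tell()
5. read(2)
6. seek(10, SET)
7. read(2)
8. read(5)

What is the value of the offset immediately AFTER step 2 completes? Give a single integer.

Answer: 0

Derivation:
After 1 (tell()): offset=0
After 2 (tell()): offset=0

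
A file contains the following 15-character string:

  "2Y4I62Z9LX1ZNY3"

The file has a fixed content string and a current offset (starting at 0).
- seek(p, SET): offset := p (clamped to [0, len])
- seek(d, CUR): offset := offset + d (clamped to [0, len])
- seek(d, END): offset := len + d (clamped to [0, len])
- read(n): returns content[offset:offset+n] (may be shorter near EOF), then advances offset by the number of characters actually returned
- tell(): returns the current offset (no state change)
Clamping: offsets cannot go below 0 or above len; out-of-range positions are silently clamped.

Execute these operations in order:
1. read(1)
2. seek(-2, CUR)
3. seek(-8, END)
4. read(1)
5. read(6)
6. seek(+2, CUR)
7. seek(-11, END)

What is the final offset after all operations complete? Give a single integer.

After 1 (read(1)): returned '2', offset=1
After 2 (seek(-2, CUR)): offset=0
After 3 (seek(-8, END)): offset=7
After 4 (read(1)): returned '9', offset=8
After 5 (read(6)): returned 'LX1ZNY', offset=14
After 6 (seek(+2, CUR)): offset=15
After 7 (seek(-11, END)): offset=4

Answer: 4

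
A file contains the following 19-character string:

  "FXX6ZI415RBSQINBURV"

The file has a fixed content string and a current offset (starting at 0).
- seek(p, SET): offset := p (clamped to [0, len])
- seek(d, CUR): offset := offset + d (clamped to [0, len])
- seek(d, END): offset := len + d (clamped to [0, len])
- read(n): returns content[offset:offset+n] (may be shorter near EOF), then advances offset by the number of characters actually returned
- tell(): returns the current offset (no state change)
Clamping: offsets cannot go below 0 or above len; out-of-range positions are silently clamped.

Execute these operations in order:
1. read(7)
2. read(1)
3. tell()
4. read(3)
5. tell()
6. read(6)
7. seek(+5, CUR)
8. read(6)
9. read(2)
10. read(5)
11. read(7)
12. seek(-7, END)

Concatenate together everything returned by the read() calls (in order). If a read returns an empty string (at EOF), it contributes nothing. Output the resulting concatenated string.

Answer: FXX6ZI415RBSQINBU

Derivation:
After 1 (read(7)): returned 'FXX6ZI4', offset=7
After 2 (read(1)): returned '1', offset=8
After 3 (tell()): offset=8
After 4 (read(3)): returned '5RB', offset=11
After 5 (tell()): offset=11
After 6 (read(6)): returned 'SQINBU', offset=17
After 7 (seek(+5, CUR)): offset=19
After 8 (read(6)): returned '', offset=19
After 9 (read(2)): returned '', offset=19
After 10 (read(5)): returned '', offset=19
After 11 (read(7)): returned '', offset=19
After 12 (seek(-7, END)): offset=12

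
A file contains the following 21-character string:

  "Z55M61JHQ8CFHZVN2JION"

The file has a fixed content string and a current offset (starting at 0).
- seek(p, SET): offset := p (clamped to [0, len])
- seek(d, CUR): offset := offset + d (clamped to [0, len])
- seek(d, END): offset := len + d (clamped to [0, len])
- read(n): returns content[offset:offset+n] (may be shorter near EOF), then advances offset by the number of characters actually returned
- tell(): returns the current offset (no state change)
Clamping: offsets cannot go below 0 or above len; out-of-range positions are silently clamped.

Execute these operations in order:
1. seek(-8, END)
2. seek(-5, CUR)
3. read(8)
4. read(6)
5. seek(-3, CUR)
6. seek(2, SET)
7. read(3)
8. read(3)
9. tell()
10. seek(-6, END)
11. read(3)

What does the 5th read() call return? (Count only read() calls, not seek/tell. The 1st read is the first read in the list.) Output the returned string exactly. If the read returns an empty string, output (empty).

Answer: N2J

Derivation:
After 1 (seek(-8, END)): offset=13
After 2 (seek(-5, CUR)): offset=8
After 3 (read(8)): returned 'Q8CFHZVN', offset=16
After 4 (read(6)): returned '2JION', offset=21
After 5 (seek(-3, CUR)): offset=18
After 6 (seek(2, SET)): offset=2
After 7 (read(3)): returned '5M6', offset=5
After 8 (read(3)): returned '1JH', offset=8
After 9 (tell()): offset=8
After 10 (seek(-6, END)): offset=15
After 11 (read(3)): returned 'N2J', offset=18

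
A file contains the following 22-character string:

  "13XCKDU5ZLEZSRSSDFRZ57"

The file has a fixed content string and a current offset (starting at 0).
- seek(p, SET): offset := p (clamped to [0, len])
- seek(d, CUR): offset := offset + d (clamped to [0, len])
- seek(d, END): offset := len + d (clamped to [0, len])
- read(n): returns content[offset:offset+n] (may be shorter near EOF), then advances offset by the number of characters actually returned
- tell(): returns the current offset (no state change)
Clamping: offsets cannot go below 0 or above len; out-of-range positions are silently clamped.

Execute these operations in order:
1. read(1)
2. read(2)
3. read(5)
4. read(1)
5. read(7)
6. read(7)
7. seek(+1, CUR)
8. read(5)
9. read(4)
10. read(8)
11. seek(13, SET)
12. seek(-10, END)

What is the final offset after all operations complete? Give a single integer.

Answer: 12

Derivation:
After 1 (read(1)): returned '1', offset=1
After 2 (read(2)): returned '3X', offset=3
After 3 (read(5)): returned 'CKDU5', offset=8
After 4 (read(1)): returned 'Z', offset=9
After 5 (read(7)): returned 'LEZSRSS', offset=16
After 6 (read(7)): returned 'DFRZ57', offset=22
After 7 (seek(+1, CUR)): offset=22
After 8 (read(5)): returned '', offset=22
After 9 (read(4)): returned '', offset=22
After 10 (read(8)): returned '', offset=22
After 11 (seek(13, SET)): offset=13
After 12 (seek(-10, END)): offset=12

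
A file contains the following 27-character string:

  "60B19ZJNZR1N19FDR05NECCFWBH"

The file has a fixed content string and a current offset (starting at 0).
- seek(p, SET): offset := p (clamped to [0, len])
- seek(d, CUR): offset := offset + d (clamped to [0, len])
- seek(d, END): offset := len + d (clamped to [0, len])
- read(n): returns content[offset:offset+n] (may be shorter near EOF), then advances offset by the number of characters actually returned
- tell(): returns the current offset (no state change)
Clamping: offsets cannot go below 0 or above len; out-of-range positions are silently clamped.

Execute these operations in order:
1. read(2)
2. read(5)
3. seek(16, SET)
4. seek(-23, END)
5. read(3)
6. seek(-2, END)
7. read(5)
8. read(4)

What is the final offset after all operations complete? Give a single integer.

Answer: 27

Derivation:
After 1 (read(2)): returned '60', offset=2
After 2 (read(5)): returned 'B19ZJ', offset=7
After 3 (seek(16, SET)): offset=16
After 4 (seek(-23, END)): offset=4
After 5 (read(3)): returned '9ZJ', offset=7
After 6 (seek(-2, END)): offset=25
After 7 (read(5)): returned 'BH', offset=27
After 8 (read(4)): returned '', offset=27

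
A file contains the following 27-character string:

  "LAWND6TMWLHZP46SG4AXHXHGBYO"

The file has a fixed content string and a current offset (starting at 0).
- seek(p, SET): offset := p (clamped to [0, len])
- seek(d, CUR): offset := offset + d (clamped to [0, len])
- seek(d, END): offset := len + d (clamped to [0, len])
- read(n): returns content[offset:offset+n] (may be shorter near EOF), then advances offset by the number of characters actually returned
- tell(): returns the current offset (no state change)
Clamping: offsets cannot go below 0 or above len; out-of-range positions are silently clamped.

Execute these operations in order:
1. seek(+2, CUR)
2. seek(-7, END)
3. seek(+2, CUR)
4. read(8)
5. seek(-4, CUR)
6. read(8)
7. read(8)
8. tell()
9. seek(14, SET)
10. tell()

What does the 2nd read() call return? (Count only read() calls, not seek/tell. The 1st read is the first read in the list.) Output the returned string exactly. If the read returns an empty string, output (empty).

Answer: GBYO

Derivation:
After 1 (seek(+2, CUR)): offset=2
After 2 (seek(-7, END)): offset=20
After 3 (seek(+2, CUR)): offset=22
After 4 (read(8)): returned 'HGBYO', offset=27
After 5 (seek(-4, CUR)): offset=23
After 6 (read(8)): returned 'GBYO', offset=27
After 7 (read(8)): returned '', offset=27
After 8 (tell()): offset=27
After 9 (seek(14, SET)): offset=14
After 10 (tell()): offset=14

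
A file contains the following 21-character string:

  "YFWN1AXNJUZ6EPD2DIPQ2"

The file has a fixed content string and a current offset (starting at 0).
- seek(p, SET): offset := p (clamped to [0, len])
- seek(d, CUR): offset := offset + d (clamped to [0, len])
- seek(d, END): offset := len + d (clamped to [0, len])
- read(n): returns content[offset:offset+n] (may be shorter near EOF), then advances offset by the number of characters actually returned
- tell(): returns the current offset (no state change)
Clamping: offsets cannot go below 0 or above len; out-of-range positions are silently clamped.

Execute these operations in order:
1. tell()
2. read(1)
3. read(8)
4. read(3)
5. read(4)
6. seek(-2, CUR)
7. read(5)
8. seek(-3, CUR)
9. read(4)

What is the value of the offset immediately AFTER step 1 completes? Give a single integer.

After 1 (tell()): offset=0

Answer: 0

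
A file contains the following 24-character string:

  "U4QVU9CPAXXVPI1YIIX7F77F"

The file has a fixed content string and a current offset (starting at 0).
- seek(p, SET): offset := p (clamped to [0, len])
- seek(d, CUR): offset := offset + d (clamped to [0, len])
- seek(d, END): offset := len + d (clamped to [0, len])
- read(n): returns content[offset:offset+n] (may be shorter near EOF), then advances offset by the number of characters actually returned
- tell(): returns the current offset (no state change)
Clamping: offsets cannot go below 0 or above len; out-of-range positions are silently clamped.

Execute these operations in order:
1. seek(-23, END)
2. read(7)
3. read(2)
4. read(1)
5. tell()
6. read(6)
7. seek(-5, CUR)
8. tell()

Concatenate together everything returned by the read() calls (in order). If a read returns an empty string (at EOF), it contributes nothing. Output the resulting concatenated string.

Answer: 4QVU9CPAXXVPI1YI

Derivation:
After 1 (seek(-23, END)): offset=1
After 2 (read(7)): returned '4QVU9CP', offset=8
After 3 (read(2)): returned 'AX', offset=10
After 4 (read(1)): returned 'X', offset=11
After 5 (tell()): offset=11
After 6 (read(6)): returned 'VPI1YI', offset=17
After 7 (seek(-5, CUR)): offset=12
After 8 (tell()): offset=12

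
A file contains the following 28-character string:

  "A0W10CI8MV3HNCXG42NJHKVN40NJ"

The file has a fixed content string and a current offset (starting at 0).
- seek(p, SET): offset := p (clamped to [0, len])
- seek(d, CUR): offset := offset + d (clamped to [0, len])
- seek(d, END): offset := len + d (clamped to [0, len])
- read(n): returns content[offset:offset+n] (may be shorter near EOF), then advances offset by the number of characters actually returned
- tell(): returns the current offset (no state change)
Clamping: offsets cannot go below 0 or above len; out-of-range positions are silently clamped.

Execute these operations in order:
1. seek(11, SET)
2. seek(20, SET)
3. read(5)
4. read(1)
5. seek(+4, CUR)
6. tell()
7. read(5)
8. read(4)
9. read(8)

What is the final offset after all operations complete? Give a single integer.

Answer: 28

Derivation:
After 1 (seek(11, SET)): offset=11
After 2 (seek(20, SET)): offset=20
After 3 (read(5)): returned 'HKVN4', offset=25
After 4 (read(1)): returned '0', offset=26
After 5 (seek(+4, CUR)): offset=28
After 6 (tell()): offset=28
After 7 (read(5)): returned '', offset=28
After 8 (read(4)): returned '', offset=28
After 9 (read(8)): returned '', offset=28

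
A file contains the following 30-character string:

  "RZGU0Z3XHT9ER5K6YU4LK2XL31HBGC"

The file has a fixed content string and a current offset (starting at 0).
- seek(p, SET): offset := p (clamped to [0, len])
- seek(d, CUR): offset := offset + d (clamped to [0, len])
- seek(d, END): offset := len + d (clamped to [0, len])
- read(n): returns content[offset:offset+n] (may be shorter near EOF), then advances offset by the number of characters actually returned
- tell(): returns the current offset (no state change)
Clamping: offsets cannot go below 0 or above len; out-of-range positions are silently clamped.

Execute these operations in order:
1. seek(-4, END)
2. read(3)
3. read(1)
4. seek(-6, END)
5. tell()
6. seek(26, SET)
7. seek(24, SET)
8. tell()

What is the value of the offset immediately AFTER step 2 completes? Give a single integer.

After 1 (seek(-4, END)): offset=26
After 2 (read(3)): returned 'HBG', offset=29

Answer: 29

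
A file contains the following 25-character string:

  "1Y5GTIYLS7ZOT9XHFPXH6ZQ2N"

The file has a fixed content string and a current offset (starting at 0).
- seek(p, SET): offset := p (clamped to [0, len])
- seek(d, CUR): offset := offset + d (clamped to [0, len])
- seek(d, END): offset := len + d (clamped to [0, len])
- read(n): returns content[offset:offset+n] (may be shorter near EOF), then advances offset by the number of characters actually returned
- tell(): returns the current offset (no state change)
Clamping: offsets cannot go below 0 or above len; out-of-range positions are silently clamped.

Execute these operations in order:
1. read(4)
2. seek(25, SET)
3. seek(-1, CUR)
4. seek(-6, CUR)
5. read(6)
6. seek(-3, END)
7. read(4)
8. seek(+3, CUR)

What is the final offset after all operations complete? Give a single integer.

After 1 (read(4)): returned '1Y5G', offset=4
After 2 (seek(25, SET)): offset=25
After 3 (seek(-1, CUR)): offset=24
After 4 (seek(-6, CUR)): offset=18
After 5 (read(6)): returned 'XH6ZQ2', offset=24
After 6 (seek(-3, END)): offset=22
After 7 (read(4)): returned 'Q2N', offset=25
After 8 (seek(+3, CUR)): offset=25

Answer: 25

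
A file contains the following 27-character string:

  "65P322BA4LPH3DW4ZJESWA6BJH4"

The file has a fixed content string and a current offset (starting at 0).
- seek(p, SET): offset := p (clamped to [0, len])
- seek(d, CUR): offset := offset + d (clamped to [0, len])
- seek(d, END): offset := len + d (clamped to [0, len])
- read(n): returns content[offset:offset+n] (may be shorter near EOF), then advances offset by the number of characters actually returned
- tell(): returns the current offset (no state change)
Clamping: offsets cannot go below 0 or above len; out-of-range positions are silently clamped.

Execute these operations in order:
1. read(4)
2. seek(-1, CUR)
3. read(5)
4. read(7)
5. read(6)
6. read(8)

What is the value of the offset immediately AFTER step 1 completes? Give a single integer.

Answer: 4

Derivation:
After 1 (read(4)): returned '65P3', offset=4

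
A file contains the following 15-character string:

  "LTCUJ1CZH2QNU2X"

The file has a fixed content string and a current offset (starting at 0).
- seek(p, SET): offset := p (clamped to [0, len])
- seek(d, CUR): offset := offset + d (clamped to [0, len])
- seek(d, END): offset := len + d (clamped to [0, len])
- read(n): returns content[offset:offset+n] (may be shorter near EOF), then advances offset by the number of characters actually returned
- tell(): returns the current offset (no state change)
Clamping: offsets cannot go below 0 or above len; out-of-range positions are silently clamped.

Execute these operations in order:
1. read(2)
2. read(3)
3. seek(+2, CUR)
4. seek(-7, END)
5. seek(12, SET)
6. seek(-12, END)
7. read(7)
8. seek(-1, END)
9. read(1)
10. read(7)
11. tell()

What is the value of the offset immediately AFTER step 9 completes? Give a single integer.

After 1 (read(2)): returned 'LT', offset=2
After 2 (read(3)): returned 'CUJ', offset=5
After 3 (seek(+2, CUR)): offset=7
After 4 (seek(-7, END)): offset=8
After 5 (seek(12, SET)): offset=12
After 6 (seek(-12, END)): offset=3
After 7 (read(7)): returned 'UJ1CZH2', offset=10
After 8 (seek(-1, END)): offset=14
After 9 (read(1)): returned 'X', offset=15

Answer: 15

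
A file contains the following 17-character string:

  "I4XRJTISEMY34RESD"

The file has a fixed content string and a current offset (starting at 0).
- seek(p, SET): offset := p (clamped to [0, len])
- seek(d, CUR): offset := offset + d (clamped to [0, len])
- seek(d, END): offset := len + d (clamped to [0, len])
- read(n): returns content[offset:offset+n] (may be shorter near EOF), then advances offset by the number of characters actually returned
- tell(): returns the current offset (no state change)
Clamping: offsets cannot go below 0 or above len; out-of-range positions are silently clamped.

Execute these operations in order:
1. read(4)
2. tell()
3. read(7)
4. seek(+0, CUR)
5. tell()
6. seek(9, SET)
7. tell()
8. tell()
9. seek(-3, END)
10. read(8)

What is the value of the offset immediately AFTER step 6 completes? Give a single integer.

Answer: 9

Derivation:
After 1 (read(4)): returned 'I4XR', offset=4
After 2 (tell()): offset=4
After 3 (read(7)): returned 'JTISEMY', offset=11
After 4 (seek(+0, CUR)): offset=11
After 5 (tell()): offset=11
After 6 (seek(9, SET)): offset=9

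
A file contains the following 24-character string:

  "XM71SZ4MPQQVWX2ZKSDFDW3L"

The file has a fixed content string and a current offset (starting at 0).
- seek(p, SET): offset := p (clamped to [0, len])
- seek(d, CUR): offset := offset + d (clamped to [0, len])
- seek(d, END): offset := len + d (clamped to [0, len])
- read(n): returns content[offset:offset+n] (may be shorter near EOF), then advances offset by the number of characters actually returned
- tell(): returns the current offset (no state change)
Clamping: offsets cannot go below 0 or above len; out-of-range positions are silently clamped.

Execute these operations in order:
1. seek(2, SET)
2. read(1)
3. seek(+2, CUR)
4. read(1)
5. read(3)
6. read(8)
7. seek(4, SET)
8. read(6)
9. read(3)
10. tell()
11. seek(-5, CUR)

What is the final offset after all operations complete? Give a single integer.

Answer: 8

Derivation:
After 1 (seek(2, SET)): offset=2
After 2 (read(1)): returned '7', offset=3
After 3 (seek(+2, CUR)): offset=5
After 4 (read(1)): returned 'Z', offset=6
After 5 (read(3)): returned '4MP', offset=9
After 6 (read(8)): returned 'QQVWX2ZK', offset=17
After 7 (seek(4, SET)): offset=4
After 8 (read(6)): returned 'SZ4MPQ', offset=10
After 9 (read(3)): returned 'QVW', offset=13
After 10 (tell()): offset=13
After 11 (seek(-5, CUR)): offset=8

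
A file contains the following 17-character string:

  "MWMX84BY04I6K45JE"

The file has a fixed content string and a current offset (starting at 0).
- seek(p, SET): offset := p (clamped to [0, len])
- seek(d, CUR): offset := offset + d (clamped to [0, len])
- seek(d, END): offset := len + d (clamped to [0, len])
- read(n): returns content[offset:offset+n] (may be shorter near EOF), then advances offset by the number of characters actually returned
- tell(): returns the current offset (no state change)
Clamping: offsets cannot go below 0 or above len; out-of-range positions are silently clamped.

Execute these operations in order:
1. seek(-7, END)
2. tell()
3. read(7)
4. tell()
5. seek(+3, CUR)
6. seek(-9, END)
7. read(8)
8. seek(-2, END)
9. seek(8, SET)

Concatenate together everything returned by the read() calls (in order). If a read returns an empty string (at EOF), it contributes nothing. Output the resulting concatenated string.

Answer: I6K45JE04I6K45J

Derivation:
After 1 (seek(-7, END)): offset=10
After 2 (tell()): offset=10
After 3 (read(7)): returned 'I6K45JE', offset=17
After 4 (tell()): offset=17
After 5 (seek(+3, CUR)): offset=17
After 6 (seek(-9, END)): offset=8
After 7 (read(8)): returned '04I6K45J', offset=16
After 8 (seek(-2, END)): offset=15
After 9 (seek(8, SET)): offset=8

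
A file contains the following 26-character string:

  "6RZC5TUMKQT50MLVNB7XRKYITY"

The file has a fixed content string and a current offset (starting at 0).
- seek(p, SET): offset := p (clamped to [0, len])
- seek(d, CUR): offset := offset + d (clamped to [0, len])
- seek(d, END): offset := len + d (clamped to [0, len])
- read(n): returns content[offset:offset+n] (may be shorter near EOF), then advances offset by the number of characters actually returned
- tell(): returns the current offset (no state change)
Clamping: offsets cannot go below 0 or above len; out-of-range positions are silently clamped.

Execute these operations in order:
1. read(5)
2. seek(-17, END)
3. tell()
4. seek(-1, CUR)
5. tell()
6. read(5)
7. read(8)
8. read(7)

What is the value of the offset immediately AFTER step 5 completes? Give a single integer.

Answer: 8

Derivation:
After 1 (read(5)): returned '6RZC5', offset=5
After 2 (seek(-17, END)): offset=9
After 3 (tell()): offset=9
After 4 (seek(-1, CUR)): offset=8
After 5 (tell()): offset=8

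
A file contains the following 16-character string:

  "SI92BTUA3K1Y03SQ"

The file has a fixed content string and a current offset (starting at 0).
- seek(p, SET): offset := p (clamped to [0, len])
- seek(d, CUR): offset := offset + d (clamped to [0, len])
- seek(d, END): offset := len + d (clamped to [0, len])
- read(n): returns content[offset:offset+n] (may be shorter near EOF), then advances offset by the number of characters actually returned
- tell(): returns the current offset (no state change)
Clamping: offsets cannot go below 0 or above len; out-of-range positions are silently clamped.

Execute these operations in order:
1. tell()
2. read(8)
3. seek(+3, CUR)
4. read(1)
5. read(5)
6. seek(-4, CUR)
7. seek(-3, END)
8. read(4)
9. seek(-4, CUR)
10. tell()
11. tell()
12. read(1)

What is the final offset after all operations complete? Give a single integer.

After 1 (tell()): offset=0
After 2 (read(8)): returned 'SI92BTUA', offset=8
After 3 (seek(+3, CUR)): offset=11
After 4 (read(1)): returned 'Y', offset=12
After 5 (read(5)): returned '03SQ', offset=16
After 6 (seek(-4, CUR)): offset=12
After 7 (seek(-3, END)): offset=13
After 8 (read(4)): returned '3SQ', offset=16
After 9 (seek(-4, CUR)): offset=12
After 10 (tell()): offset=12
After 11 (tell()): offset=12
After 12 (read(1)): returned '0', offset=13

Answer: 13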